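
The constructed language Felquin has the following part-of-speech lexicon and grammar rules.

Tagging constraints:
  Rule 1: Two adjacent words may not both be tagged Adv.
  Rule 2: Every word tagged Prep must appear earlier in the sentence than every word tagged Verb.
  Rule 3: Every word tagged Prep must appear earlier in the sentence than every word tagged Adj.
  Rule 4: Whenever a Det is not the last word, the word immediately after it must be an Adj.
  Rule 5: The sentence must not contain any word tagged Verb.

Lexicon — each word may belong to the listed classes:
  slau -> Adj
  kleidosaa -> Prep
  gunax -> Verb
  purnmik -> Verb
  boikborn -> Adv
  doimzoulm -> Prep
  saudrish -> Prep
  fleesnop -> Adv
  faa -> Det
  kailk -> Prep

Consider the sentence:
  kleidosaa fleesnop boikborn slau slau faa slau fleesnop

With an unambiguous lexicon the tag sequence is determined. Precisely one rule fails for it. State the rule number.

1

Fixed tagging: Prep Adv Adv Adj Adj Det Adj Adv.
Rule check: R1 violated, R2 holds, R3 holds, R4 holds, R5 holds.
Only rule 1 fails.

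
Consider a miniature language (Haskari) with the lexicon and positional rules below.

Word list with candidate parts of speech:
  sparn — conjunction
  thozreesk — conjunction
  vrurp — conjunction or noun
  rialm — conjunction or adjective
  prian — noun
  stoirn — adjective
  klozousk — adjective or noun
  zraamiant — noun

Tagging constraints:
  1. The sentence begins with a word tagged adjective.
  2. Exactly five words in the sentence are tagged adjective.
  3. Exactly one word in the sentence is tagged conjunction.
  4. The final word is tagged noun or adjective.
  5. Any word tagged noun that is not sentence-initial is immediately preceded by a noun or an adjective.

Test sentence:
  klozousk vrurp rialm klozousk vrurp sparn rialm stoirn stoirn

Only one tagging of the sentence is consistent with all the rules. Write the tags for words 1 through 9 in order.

adjective noun adjective noun noun conjunction adjective adjective adjective

Candidates per position — 1:klozousk {adjective,noun}; 2:vrurp {conjunction,noun}; 3:rialm {conjunction,adjective}; 4:klozousk {adjective,noun}; 5:vrurp {conjunction,noun}; 6:sparn {conjunction}; 7:rialm {conjunction,adjective}; 8:stoirn {adjective}; 9:stoirn {adjective}.
Position 1: noun is ruled out by rule 1; that leaves adjective.
Position 2: conjunction is ruled out by rule 3; that leaves noun.
Position 3: conjunction is ruled out by rule 3; that leaves adjective.
Position 5: conjunction is ruled out by rule 3; that leaves noun.
Position 7: conjunction is ruled out by rule 3; that leaves adjective.
Position 4: adjective is ruled out by rule 2; that leaves noun.
That leaves exactly one tagging: adjective noun adjective noun noun conjunction adjective adjective adjective.
Checking: rule 1 satisfied; rule 2 satisfied; rule 3 satisfied; rule 4 satisfied; rule 5 satisfied.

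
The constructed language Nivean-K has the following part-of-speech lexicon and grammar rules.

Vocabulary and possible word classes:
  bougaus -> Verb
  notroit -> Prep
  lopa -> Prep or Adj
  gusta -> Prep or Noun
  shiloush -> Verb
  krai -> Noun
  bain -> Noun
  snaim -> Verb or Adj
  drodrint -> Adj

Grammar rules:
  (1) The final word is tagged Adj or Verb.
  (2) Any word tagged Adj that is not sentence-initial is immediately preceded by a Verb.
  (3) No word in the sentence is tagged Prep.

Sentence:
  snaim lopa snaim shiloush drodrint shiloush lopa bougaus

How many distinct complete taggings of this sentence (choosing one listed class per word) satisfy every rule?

Candidates per position — 1:snaim {Verb,Adj}; 2:lopa {Prep,Adj}; 3:snaim {Verb,Adj}; 4:shiloush {Verb}; 5:drodrint {Adj}; 6:shiloush {Verb}; 7:lopa {Prep,Adj}; 8:bougaus {Verb}.
There are 16 candidate sequences in total.
The sequences that satisfy every rule: Verb Adj Verb Verb Adj Verb Adj Verb.
Count = 1.

1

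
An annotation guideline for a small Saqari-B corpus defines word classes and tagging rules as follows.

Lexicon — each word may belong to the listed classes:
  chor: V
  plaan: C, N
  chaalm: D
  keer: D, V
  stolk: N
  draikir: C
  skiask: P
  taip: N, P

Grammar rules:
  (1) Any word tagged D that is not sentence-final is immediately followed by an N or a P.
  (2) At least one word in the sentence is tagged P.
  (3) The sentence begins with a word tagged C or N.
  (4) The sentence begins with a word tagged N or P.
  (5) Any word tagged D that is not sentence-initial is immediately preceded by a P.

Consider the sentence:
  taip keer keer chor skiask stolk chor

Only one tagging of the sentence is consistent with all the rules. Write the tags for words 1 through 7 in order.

Candidates per position — 1:taip {N,P}; 2:keer {D,V}; 3:keer {D,V}; 4:chor {V}; 5:skiask {P}; 6:stolk {N}; 7:chor {V}.
If word 1 were P, no tagging could satisfy rule 3; so word 1 is N.
If word 2 were D, no tagging could satisfy rule 1; so word 2 is V.
If word 3 were D, no tagging could satisfy rule 1; so word 3 is V.
The only consistent sequence is: N V V V P N V.
Rule-by-rule: rule 1 ✓; rule 2 ✓; rule 3 ✓; rule 4 ✓; rule 5 ✓.

N V V V P N V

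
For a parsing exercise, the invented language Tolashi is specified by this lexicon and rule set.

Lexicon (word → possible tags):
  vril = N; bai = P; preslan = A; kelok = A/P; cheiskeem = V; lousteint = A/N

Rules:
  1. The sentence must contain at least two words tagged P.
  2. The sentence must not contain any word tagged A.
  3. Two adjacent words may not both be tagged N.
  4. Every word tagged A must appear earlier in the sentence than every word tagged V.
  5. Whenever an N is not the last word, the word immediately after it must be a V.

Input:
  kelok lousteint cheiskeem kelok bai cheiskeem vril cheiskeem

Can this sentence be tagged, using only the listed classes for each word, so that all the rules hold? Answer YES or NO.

YES

Candidates per position — 1:kelok {A,P}; 2:lousteint {A,N}; 3:cheiskeem {V}; 4:kelok {A,P}; 5:bai {P}; 6:cheiskeem {V}; 7:vril {N}; 8:cheiskeem {V}.
One satisfying assignment: P N V P P V N V.
Check: rule 1 ✓; rule 2 ✓; rule 3 ✓; rule 4 ✓; rule 5 ✓.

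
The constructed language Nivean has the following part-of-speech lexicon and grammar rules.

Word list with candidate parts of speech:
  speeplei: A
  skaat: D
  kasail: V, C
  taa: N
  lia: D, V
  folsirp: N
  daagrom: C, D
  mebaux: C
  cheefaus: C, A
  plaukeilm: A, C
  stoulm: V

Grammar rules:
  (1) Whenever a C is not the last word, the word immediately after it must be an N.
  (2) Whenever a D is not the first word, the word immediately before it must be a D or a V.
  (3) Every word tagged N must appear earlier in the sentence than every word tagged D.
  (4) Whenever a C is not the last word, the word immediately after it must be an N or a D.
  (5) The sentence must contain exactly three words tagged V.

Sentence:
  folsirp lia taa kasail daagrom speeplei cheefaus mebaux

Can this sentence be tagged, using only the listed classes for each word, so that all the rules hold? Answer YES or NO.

Candidates per position — 1:folsirp {N}; 2:lia {D,V}; 3:taa {N}; 4:kasail {V,C}; 5:daagrom {C,D}; 6:speeplei {A}; 7:cheefaus {C,A}; 8:mebaux {C}.
Rule 5 cannot be satisfied by any choice of tags from the lexicon.
So there is no consistent tagging.

NO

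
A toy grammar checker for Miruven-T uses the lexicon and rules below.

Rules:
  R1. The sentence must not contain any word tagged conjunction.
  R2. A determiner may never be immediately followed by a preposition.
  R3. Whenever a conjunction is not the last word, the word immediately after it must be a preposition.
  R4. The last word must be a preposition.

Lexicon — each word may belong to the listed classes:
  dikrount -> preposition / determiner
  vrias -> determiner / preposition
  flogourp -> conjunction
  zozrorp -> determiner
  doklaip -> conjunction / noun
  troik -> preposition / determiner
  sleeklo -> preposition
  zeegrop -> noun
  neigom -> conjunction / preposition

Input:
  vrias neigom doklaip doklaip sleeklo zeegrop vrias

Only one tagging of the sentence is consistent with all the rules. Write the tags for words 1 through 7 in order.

Candidates per position — 1:vrias {determiner,preposition}; 2:neigom {conjunction,preposition}; 3:doklaip {conjunction,noun}; 4:doklaip {conjunction,noun}; 5:sleeklo {preposition}; 6:zeegrop {noun}; 7:vrias {determiner,preposition}.
Position 2: conjunction is ruled out by rule 1; that leaves preposition.
Position 3: conjunction is ruled out by rule 1; that leaves noun.
Position 4: conjunction is ruled out by rule 1; that leaves noun.
Position 7: determiner is ruled out by rule 4; that leaves preposition.
Position 1: determiner is ruled out by rule 2; that leaves preposition.
The unique satisfying tagging is: preposition preposition noun noun preposition noun preposition.
Verifying each rule — rule 1 holds; rule 2 holds; rule 3 holds; rule 4 holds.

preposition preposition noun noun preposition noun preposition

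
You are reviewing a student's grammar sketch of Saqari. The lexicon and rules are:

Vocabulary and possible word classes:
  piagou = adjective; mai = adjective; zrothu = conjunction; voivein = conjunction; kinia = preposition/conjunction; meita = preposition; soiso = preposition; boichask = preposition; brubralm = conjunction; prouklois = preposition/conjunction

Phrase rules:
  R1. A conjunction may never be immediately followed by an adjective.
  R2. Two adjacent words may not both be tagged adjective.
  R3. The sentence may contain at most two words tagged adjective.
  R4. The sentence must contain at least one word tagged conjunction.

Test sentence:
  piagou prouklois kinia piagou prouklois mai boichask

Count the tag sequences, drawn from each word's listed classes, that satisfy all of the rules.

0

Candidates per position — 1:piagou {adjective}; 2:prouklois {preposition,conjunction}; 3:kinia {preposition,conjunction}; 4:piagou {adjective}; 5:prouklois {preposition,conjunction}; 6:mai {adjective}; 7:boichask {preposition}.
There are 8 candidate sequences in total.
Rule 3 cannot be satisfied by any choice of tags from the lexicon.
So there is no consistent tagging.
Count = 0.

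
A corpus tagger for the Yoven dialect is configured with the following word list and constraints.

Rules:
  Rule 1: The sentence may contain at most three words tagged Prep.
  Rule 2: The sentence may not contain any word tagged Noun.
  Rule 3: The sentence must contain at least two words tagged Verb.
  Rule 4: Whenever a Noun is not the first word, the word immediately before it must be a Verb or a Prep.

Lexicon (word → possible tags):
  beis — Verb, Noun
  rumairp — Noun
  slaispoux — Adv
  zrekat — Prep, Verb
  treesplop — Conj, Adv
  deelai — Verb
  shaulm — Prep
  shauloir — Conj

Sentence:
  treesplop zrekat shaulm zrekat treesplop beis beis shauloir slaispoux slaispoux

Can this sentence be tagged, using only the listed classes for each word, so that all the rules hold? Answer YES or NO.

YES

Candidates per position — 1:treesplop {Conj,Adv}; 2:zrekat {Prep,Verb}; 3:shaulm {Prep}; 4:zrekat {Prep,Verb}; 5:treesplop {Conj,Adv}; 6:beis {Verb,Noun}; 7:beis {Verb,Noun}; 8:shauloir {Conj}; 9:slaispoux {Adv}; 10:slaispoux {Adv}.
One satisfying assignment: Adv Verb Prep Prep Adv Verb Verb Conj Adv Adv.
Verifying each rule — rule 1 ok; rule 2 ok; rule 3 ok; rule 4 ok.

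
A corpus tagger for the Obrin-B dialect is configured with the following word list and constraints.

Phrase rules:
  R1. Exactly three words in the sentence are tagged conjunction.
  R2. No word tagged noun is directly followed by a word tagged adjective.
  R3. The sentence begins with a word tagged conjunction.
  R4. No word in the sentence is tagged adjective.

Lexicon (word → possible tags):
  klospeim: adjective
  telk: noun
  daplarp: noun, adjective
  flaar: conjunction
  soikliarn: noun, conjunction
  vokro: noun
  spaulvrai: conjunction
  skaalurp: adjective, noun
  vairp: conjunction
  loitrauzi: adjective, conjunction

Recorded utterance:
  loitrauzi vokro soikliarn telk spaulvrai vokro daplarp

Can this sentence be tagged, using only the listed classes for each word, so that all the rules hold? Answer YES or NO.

YES

Candidates per position — 1:loitrauzi {adjective,conjunction}; 2:vokro {noun}; 3:soikliarn {noun,conjunction}; 4:telk {noun}; 5:spaulvrai {conjunction}; 6:vokro {noun}; 7:daplarp {noun,adjective}.
One satisfying assignment: conjunction noun conjunction noun conjunction noun noun.
Check: rule 1 holds; rule 2 holds; rule 3 holds; rule 4 holds.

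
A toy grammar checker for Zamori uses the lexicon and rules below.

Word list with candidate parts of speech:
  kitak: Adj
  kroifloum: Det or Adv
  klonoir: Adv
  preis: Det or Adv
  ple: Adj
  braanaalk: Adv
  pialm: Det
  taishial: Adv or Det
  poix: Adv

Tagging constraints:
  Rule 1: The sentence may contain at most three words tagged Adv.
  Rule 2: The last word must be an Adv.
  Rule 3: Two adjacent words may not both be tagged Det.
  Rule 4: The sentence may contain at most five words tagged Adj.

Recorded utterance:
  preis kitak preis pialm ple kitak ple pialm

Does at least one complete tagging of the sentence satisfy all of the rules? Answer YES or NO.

NO

Candidates per position — 1:preis {Det,Adv}; 2:kitak {Adj}; 3:preis {Det,Adv}; 4:pialm {Det}; 5:ple {Adj}; 6:kitak {Adj}; 7:ple {Adj}; 8:pialm {Det}.
Rule 2 cannot be satisfied by any choice of tags from the lexicon.
So there is no consistent tagging.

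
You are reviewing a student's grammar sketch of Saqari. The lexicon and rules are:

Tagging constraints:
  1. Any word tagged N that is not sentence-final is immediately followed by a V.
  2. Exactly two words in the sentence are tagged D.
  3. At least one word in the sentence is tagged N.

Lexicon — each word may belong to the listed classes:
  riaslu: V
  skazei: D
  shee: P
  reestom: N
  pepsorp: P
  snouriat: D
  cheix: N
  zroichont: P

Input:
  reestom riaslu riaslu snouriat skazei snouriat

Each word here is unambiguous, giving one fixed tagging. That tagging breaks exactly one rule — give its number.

2

Fixed tagging: N V V D D D.
Rule check: R1 ✓, R2 ✗, R3 ✓.
Only rule 2 fails.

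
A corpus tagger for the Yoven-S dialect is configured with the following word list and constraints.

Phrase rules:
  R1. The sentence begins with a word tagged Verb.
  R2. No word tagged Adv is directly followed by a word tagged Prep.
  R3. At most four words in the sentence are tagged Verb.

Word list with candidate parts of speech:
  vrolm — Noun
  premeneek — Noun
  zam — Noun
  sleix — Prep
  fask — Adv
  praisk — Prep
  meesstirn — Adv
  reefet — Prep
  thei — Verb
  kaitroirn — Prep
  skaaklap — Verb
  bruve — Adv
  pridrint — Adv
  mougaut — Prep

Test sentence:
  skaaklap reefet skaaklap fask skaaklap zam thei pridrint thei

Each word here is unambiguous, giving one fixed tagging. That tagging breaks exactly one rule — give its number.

3

Fixed tagging: Verb Prep Verb Adv Verb Noun Verb Adv Verb.
Checking each rule: R1 ok, R2 ok, R3 fails.
Only rule 3 fails.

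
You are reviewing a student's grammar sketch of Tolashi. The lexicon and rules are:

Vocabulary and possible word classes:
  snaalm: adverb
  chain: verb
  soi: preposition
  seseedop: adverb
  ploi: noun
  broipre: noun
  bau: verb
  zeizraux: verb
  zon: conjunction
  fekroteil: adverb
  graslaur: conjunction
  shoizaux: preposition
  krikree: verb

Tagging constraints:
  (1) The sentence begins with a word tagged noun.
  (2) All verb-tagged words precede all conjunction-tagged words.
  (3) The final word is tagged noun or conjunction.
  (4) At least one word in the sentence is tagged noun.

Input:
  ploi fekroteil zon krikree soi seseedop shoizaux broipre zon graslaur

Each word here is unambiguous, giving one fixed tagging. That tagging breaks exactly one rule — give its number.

2

Fixed tagging: noun adverb conjunction verb preposition adverb preposition noun conjunction conjunction.
Rule check: R1 ok, R2 fails, R3 ok, R4 ok.
Only rule 2 fails.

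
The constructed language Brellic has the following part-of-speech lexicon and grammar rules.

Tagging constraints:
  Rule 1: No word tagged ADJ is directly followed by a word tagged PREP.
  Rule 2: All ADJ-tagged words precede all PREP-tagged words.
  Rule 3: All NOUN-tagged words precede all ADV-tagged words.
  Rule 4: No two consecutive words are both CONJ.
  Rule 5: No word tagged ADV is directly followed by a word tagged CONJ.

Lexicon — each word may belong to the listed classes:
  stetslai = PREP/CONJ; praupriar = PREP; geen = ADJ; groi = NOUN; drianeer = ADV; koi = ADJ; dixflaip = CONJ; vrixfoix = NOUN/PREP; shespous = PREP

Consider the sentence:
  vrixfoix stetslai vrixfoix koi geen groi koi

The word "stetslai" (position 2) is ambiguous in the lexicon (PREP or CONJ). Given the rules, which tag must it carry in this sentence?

CONJ

Candidates per position — 1:vrixfoix {NOUN,PREP}; 2:stetslai {PREP,CONJ}; 3:vrixfoix {NOUN,PREP}; 4:koi {ADJ}; 5:geen {ADJ}; 6:groi {NOUN}; 7:koi {ADJ}.
Word 1 cannot be PREP — rule 2 would then fail for every completion. It is NOUN.
Word 2 cannot be PREP — rule 2 would then fail for every completion. It is CONJ.
Word 3 cannot be PREP — rule 2 would then fail for every completion. It is NOUN.
The only consistent sequence is: NOUN CONJ NOUN ADJ ADJ NOUN ADJ.
Rule-by-rule: rule 1 satisfied; rule 2 satisfied; rule 3 satisfied; rule 4 satisfied; rule 5 satisfied.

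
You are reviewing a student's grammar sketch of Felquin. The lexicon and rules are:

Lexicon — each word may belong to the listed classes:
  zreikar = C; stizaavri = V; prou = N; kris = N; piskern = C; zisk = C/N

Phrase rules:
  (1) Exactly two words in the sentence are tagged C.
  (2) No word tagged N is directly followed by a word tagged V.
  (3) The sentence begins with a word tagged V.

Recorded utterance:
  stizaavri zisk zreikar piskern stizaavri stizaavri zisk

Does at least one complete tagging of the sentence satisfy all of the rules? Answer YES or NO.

YES

Candidates per position — 1:stizaavri {V}; 2:zisk {C,N}; 3:zreikar {C}; 4:piskern {C}; 5:stizaavri {V}; 6:stizaavri {V}; 7:zisk {C,N}.
One satisfying assignment: V N C C V V N.
Check: rule 1 holds; rule 2 holds; rule 3 holds.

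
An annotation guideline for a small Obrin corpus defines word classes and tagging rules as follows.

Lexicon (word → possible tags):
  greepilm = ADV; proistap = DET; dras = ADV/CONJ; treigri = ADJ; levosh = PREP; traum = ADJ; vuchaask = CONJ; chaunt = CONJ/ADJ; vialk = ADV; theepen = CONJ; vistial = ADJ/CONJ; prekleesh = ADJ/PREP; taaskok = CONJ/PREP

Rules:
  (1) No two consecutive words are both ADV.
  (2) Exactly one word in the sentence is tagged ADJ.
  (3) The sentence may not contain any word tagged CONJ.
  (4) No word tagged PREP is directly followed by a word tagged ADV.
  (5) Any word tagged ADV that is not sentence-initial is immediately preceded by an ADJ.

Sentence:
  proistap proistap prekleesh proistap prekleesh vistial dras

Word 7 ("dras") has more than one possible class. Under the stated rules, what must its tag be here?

Candidates per position — 1:proistap {DET}; 2:proistap {DET}; 3:prekleesh {ADJ,PREP}; 4:proistap {DET}; 5:prekleesh {ADJ,PREP}; 6:vistial {ADJ,CONJ}; 7:dras {ADV,CONJ}.
Position 6: CONJ is ruled out by rule 3; that leaves ADJ.
Position 7: CONJ is ruled out by rule 3; that leaves ADV.
Position 3: ADJ is ruled out by rule 2; that leaves PREP.
Position 5: ADJ is ruled out by rule 2; that leaves PREP.
The only consistent sequence is: DET DET PREP DET PREP ADJ ADV.
Checking: rule 1 ok; rule 2 ok; rule 3 ok; rule 4 ok; rule 5 ok.

ADV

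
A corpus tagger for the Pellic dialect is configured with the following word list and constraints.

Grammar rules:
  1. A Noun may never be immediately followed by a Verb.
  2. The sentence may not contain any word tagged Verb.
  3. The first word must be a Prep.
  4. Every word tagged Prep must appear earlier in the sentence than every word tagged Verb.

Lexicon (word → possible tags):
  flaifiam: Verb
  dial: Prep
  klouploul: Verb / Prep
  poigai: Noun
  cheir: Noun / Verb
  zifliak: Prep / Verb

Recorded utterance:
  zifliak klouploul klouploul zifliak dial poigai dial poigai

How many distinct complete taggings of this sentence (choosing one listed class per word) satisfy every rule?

1

Candidates per position — 1:zifliak {Prep,Verb}; 2:klouploul {Verb,Prep}; 3:klouploul {Verb,Prep}; 4:zifliak {Prep,Verb}; 5:dial {Prep}; 6:poigai {Noun}; 7:dial {Prep}; 8:poigai {Noun}.
There are 16 candidate sequences in total.
The sequences that satisfy every rule: Prep Prep Prep Prep Prep Noun Prep Noun.
Count = 1.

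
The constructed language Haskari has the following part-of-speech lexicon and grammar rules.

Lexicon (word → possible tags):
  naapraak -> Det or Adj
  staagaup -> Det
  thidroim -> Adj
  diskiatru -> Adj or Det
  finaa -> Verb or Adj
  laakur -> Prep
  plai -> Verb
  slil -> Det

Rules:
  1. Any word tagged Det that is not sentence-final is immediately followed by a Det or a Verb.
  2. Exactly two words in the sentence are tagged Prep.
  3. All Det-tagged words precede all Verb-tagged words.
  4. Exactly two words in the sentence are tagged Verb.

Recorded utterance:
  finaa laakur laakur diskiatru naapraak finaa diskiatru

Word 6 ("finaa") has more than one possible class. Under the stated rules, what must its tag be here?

Verb

Candidates per position — 1:finaa {Verb,Adj}; 2:laakur {Prep}; 3:laakur {Prep}; 4:diskiatru {Adj,Det}; 5:naapraak {Det,Adj}; 6:finaa {Verb,Adj}; 7:diskiatru {Adj,Det}.
At position 1, choosing Adj makes rule 4 impossible to satisfy; hence Verb.
At position 4, choosing Det makes rule 3 impossible to satisfy; hence Adj.
At position 5, choosing Det makes rule 3 impossible to satisfy; hence Adj.
At position 6, choosing Adj makes rule 4 impossible to satisfy; hence Verb.
At position 7, choosing Det makes rule 3 impossible to satisfy; hence Adj.
The only consistent sequence is: Verb Prep Prep Adj Adj Verb Adj.
Check: rule 1 satisfied; rule 2 satisfied; rule 3 satisfied; rule 4 satisfied.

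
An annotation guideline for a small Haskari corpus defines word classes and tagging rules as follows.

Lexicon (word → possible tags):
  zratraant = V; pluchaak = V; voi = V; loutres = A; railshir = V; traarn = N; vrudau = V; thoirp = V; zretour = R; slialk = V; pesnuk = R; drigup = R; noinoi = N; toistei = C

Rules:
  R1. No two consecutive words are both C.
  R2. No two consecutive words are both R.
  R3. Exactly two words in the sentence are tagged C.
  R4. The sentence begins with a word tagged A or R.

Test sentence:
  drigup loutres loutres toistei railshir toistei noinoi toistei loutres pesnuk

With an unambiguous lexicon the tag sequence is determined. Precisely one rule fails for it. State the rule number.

Fixed tagging: R A A C V C N C A R.
Checking each rule: R1 pass, R2 pass, R3 fail, R4 pass.
Only rule 3 fails.

3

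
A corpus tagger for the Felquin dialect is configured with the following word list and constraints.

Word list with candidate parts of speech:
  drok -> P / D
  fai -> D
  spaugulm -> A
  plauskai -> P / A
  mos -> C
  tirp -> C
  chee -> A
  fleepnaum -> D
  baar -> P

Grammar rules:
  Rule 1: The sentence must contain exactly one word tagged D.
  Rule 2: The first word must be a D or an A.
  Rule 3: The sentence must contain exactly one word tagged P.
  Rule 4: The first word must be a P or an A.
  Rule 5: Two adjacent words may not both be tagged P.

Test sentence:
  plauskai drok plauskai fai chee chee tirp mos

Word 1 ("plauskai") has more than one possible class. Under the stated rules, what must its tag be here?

Candidates per position — 1:plauskai {P,A}; 2:drok {P,D}; 3:plauskai {P,A}; 4:fai {D}; 5:chee {A}; 6:chee {A}; 7:tirp {C}; 8:mos {C}.
At position 1, choosing P makes rule 2 impossible to satisfy; hence A.
At position 2, choosing D makes rule 1 impossible to satisfy; hence P.
At position 3, choosing P makes rule 3 impossible to satisfy; hence A.
The only consistent sequence is: A P A D A A C C.
Verifying each rule — rule 1 ok; rule 2 ok; rule 3 ok; rule 4 ok; rule 5 ok.

A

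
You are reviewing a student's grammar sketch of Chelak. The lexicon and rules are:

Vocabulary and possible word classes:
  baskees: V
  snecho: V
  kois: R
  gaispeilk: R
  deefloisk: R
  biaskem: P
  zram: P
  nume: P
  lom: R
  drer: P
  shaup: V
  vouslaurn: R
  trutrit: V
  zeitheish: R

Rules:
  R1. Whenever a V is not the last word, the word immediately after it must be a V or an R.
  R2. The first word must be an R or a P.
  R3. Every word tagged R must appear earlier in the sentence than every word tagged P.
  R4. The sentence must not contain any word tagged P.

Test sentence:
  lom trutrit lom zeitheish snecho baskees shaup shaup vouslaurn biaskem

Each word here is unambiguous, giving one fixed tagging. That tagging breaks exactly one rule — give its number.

Fixed tagging: R V R R V V V V R P.
Applying the rules: R1 holds, R2 holds, R3 holds, R4 violated.
Only rule 4 fails.

4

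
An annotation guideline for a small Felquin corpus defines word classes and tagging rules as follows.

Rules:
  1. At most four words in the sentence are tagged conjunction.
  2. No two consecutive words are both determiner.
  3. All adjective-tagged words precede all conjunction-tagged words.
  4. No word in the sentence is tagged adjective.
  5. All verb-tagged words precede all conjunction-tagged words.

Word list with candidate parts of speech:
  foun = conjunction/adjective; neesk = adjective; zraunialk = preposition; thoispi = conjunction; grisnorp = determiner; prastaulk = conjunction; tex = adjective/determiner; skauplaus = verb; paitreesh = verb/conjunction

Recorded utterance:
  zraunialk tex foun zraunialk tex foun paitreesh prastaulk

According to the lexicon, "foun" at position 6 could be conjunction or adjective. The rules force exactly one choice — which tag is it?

Candidates per position — 1:zraunialk {preposition}; 2:tex {adjective,determiner}; 3:foun {conjunction,adjective}; 4:zraunialk {preposition}; 5:tex {adjective,determiner}; 6:foun {conjunction,adjective}; 7:paitreesh {verb,conjunction}; 8:prastaulk {conjunction}.
At position 2, choosing adjective makes rule 4 impossible to satisfy; hence determiner.
At position 3, choosing adjective makes rule 4 impossible to satisfy; hence conjunction.
At position 5, choosing adjective makes rule 3 impossible to satisfy; hence determiner.
At position 6, choosing adjective makes rule 3 impossible to satisfy; hence conjunction.
At position 7, choosing verb makes rule 5 impossible to satisfy; hence conjunction.
The unique satisfying tagging is: preposition determiner conjunction preposition determiner conjunction conjunction conjunction.
Check: rule 1 holds; rule 2 holds; rule 3 holds; rule 4 holds; rule 5 holds.

conjunction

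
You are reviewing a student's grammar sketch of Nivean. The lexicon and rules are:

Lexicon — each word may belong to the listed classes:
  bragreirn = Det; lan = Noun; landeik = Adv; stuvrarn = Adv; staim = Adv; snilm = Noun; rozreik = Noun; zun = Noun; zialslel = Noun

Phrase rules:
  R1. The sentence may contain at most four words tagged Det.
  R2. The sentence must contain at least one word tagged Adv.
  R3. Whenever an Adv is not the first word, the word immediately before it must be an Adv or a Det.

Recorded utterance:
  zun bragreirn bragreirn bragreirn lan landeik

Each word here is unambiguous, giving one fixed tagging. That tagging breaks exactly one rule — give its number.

Fixed tagging: Noun Det Det Det Noun Adv.
Checking each rule: R1 ok, R2 ok, R3 fails.
Only rule 3 fails.

3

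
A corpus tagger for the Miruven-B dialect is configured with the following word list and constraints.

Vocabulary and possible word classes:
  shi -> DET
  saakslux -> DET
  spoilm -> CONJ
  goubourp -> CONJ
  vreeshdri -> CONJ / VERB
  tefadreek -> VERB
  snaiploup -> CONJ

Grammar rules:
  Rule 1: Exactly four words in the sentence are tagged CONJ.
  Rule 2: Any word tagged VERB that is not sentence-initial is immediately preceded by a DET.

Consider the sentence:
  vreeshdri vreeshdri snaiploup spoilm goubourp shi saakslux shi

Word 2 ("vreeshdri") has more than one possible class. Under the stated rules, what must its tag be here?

Candidates per position — 1:vreeshdri {CONJ,VERB}; 2:vreeshdri {CONJ,VERB}; 3:snaiploup {CONJ}; 4:spoilm {CONJ}; 5:goubourp {CONJ}; 6:shi {DET}; 7:saakslux {DET}; 8:shi {DET}.
Position 2: VERB is ruled out by rule 2; that leaves CONJ.
Position 1: CONJ is ruled out by rule 1; that leaves VERB.
So the tagging must be: VERB CONJ CONJ CONJ CONJ DET DET DET.
Verifying each rule — rule 1 ok; rule 2 ok.

CONJ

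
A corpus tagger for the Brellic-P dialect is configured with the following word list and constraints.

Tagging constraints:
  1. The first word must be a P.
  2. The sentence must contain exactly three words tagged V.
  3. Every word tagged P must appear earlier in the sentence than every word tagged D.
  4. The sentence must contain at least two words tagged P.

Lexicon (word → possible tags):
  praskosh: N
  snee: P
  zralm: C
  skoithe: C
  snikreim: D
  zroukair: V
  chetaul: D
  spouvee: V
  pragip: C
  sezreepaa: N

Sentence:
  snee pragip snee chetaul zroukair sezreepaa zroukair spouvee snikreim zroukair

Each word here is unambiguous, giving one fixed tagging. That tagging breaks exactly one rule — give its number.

Fixed tagging: P C P D V N V V D V.
Applying the rules: R1 pass, R2 fail, R3 pass, R4 pass.
Only rule 2 fails.

2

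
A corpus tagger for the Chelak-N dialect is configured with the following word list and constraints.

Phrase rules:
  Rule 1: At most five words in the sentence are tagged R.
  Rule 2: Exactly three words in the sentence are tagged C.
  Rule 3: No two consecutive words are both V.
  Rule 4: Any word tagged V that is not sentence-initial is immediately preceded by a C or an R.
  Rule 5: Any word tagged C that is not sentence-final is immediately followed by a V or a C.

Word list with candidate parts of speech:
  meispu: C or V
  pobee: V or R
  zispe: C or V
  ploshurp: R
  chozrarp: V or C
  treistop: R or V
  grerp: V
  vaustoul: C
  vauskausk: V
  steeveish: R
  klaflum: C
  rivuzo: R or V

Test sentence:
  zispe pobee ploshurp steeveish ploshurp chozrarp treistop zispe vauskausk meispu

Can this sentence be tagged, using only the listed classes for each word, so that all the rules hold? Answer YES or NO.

YES

Candidates per position — 1:zispe {C,V}; 2:pobee {V,R}; 3:ploshurp {R}; 4:steeveish {R}; 5:ploshurp {R}; 6:chozrarp {V,C}; 7:treistop {R,V}; 8:zispe {C,V}; 9:vauskausk {V}; 10:meispu {C,V}.
One satisfying assignment: C V R R R V R C V C.
Verifying each rule — rule 1 ok; rule 2 ok; rule 3 ok; rule 4 ok; rule 5 ok.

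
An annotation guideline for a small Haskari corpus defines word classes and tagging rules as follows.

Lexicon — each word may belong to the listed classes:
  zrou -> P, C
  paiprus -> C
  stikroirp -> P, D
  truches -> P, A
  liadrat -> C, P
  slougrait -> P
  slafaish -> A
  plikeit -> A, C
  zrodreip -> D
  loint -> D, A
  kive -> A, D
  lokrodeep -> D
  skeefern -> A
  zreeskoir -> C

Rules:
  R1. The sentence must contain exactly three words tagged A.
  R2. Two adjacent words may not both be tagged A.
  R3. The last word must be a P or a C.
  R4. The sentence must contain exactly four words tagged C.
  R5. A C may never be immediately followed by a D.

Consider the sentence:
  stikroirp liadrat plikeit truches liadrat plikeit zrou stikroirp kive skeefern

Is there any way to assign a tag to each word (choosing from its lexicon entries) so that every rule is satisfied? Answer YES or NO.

NO

Candidates per position — 1:stikroirp {P,D}; 2:liadrat {C,P}; 3:plikeit {A,C}; 4:truches {P,A}; 5:liadrat {C,P}; 6:plikeit {A,C}; 7:zrou {P,C}; 8:stikroirp {P,D}; 9:kive {A,D}; 10:skeefern {A}.
Rule 3 cannot be satisfied by any choice of tags from the lexicon.
So there is no consistent tagging.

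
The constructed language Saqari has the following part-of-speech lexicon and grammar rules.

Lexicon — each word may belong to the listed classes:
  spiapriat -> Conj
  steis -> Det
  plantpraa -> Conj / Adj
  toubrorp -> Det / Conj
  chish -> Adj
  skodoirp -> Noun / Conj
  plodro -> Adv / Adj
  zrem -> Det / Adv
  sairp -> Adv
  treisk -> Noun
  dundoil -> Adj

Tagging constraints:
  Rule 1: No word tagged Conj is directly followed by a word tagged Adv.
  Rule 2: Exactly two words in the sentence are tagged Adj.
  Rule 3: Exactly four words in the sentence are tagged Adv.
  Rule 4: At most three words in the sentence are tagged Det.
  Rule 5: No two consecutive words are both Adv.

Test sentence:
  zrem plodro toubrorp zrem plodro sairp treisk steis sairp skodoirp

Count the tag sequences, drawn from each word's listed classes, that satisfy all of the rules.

Candidates per position — 1:zrem {Det,Adv}; 2:plodro {Adv,Adj}; 3:toubrorp {Det,Conj}; 4:zrem {Det,Adv}; 5:plodro {Adv,Adj}; 6:sairp {Adv}; 7:treisk {Noun}; 8:steis {Det}; 9:sairp {Adv}; 10:skodoirp {Noun,Conj}.
There are 64 candidate sequences in total.
The sequences that satisfy every rule: Adv Adj Det Adv Adj Adv Noun Det Adv Noun; Adv Adj Det Adv Adj Adv Noun Det Adv Conj.
Count = 2.

2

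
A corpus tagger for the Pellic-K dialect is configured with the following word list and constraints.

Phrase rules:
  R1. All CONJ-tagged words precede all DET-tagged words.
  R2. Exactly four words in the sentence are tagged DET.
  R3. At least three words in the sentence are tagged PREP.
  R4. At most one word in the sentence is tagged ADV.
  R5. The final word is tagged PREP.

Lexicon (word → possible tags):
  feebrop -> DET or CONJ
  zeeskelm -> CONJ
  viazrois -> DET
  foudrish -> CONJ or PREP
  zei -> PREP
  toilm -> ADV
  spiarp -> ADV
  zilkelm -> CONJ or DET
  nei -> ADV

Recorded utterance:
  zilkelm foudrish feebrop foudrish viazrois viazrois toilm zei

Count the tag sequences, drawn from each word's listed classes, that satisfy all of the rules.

Candidates per position — 1:zilkelm {CONJ,DET}; 2:foudrish {CONJ,PREP}; 3:feebrop {DET,CONJ}; 4:foudrish {CONJ,PREP}; 5:viazrois {DET}; 6:viazrois {DET}; 7:toilm {ADV}; 8:zei {PREP}.
There are 16 candidate sequences in total.
The sequences that satisfy every rule: DET PREP DET PREP DET DET ADV PREP.
Count = 1.

1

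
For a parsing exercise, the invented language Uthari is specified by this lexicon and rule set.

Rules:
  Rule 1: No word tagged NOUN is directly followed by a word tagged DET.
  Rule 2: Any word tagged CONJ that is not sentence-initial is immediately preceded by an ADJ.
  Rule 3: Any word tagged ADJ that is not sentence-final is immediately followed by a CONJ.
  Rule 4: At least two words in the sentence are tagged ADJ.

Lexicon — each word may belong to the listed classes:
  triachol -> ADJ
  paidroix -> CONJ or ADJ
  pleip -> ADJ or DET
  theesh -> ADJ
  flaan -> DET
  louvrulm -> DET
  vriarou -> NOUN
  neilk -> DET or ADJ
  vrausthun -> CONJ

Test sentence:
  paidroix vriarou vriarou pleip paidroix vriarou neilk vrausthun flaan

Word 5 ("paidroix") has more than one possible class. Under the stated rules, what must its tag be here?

Candidates per position — 1:paidroix {CONJ,ADJ}; 2:vriarou {NOUN}; 3:vriarou {NOUN}; 4:pleip {ADJ,DET}; 5:paidroix {CONJ,ADJ}; 6:vriarou {NOUN}; 7:neilk {DET,ADJ}; 8:vrausthun {CONJ}; 9:flaan {DET}.
Position 1: tagging it ADJ would leave rule 3 unsatisfiable, so it must be CONJ.
Position 4: tagging it DET would leave rule 1 unsatisfiable, so it must be ADJ.
Position 5: tagging it ADJ would leave rule 3 unsatisfiable, so it must be CONJ.
Position 7: tagging it DET would leave rule 1 unsatisfiable, so it must be ADJ.
The unique satisfying tagging is: CONJ NOUN NOUN ADJ CONJ NOUN ADJ CONJ DET.
Verifying each rule — rule 1 satisfied; rule 2 satisfied; rule 3 satisfied; rule 4 satisfied.

CONJ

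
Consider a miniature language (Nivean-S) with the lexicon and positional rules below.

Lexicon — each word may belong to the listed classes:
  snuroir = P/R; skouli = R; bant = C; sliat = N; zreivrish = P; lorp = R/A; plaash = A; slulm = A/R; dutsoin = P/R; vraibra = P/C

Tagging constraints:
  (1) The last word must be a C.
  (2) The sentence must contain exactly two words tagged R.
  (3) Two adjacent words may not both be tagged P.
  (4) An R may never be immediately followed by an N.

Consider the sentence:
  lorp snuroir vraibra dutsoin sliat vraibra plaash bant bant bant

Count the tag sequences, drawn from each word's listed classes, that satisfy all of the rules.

Candidates per position — 1:lorp {R,A}; 2:snuroir {P,R}; 3:vraibra {P,C}; 4:dutsoin {P,R}; 5:sliat {N}; 6:vraibra {P,C}; 7:plaash {A}; 8:bant {C}; 9:bant {C}; 10:bant {C}.
There are 32 candidate sequences in total.
The sequences that satisfy every rule: R R C P N P A C C C; R R C P N C A C C C.
Count = 2.

2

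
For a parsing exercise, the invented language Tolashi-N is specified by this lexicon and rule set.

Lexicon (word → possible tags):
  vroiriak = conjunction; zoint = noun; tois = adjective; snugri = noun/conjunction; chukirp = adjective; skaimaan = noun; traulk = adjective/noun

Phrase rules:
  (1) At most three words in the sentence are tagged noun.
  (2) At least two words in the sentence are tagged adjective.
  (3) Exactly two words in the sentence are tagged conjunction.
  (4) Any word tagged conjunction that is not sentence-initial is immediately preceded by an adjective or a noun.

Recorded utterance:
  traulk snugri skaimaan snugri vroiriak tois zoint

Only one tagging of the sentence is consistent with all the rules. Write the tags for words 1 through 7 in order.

Candidates per position — 1:traulk {adjective,noun}; 2:snugri {noun,conjunction}; 3:skaimaan {noun}; 4:snugri {noun,conjunction}; 5:vroiriak {conjunction}; 6:tois {adjective}; 7:zoint {noun}.
Position 1: tagging it noun would leave rule 2 unsatisfiable, so it must be adjective.
Position 4: tagging it conjunction would leave rule 4 unsatisfiable, so it must be noun.
Position 2: tagging it noun would leave rule 1 unsatisfiable, so it must be conjunction.
So the tagging must be: adjective conjunction noun noun conjunction adjective noun.
Check: rule 1 ✓; rule 2 ✓; rule 3 ✓; rule 4 ✓.

adjective conjunction noun noun conjunction adjective noun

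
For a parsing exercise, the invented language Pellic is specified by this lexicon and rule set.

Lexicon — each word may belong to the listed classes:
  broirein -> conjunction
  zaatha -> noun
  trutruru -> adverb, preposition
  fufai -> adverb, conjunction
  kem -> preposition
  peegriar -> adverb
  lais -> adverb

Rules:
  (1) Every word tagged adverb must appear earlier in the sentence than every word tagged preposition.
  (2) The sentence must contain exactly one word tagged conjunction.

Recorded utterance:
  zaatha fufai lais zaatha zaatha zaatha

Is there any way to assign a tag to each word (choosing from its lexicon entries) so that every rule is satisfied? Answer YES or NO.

YES

Candidates per position — 1:zaatha {noun}; 2:fufai {adverb,conjunction}; 3:lais {adverb}; 4:zaatha {noun}; 5:zaatha {noun}; 6:zaatha {noun}.
One satisfying assignment: noun conjunction adverb noun noun noun.
Check: rule 1 satisfied; rule 2 satisfied.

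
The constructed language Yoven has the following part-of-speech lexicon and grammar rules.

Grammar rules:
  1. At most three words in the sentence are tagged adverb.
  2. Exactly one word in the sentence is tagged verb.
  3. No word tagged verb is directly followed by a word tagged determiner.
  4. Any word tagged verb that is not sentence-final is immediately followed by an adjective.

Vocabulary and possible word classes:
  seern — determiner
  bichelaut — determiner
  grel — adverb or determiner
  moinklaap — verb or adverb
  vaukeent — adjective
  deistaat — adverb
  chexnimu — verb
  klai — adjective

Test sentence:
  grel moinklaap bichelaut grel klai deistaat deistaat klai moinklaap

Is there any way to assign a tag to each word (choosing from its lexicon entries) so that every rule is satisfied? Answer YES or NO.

YES

Candidates per position — 1:grel {adverb,determiner}; 2:moinklaap {verb,adverb}; 3:bichelaut {determiner}; 4:grel {adverb,determiner}; 5:klai {adjective}; 6:deistaat {adverb}; 7:deistaat {adverb}; 8:klai {adjective}; 9:moinklaap {verb,adverb}.
One satisfying assignment: determiner adverb determiner determiner adjective adverb adverb adjective verb.
Check: rule 1 holds; rule 2 holds; rule 3 holds; rule 4 holds.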